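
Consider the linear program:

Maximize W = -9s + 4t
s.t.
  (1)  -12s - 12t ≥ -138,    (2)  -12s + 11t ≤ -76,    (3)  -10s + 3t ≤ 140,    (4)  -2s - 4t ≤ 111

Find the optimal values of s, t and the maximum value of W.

Corner points and W = -9s + 4t:
  (405/46, 62/23) → W = -3149/46
  (157/2, -67) → W = -1949/2
  (-131/10, -106/5) → W = 331/10

s = -131/10, t = -106/5, maximum W = 331/10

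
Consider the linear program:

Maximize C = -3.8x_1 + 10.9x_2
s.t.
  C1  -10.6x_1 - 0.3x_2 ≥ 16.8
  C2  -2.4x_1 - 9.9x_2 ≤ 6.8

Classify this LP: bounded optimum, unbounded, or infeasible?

unbounded

From the feasible point (-2738/1737, -1588/5211), moving in the direction (-0.3, 10.6) keeps every constraint satisfied while C increases without bound.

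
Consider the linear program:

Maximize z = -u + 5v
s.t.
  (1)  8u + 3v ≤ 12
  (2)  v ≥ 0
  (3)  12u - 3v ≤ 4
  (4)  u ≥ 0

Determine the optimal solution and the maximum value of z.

u = 0, v = 4, maximum z = 20

Vertices and z = -u + 5v:
  (4/5, 28/15) → z = 128/15
  (0, 4) → z = 20
  (1/3, 0) → z = -1/3
  (0, 0) → z = 0

The optimum lies where 8u + 3v = 12 and u = 0.
Solving simultaneously gives u = 0, v = 4.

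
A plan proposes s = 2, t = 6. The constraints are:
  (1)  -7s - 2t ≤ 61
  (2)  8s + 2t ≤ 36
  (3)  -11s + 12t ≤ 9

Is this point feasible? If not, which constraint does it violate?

not feasible — violates (3)

Constraint (3): -11s + 12t = 50, which is not ≤ 9. All other constraints are satisfied.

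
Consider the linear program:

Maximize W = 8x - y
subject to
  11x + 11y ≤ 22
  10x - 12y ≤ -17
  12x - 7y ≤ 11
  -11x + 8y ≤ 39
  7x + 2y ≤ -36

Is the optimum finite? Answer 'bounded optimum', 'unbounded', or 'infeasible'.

Vertices and W = 8x - y:
  (-83/13, -203/52) → W = -2453/52
  (-233/52, -241/104) → W = -3487/104
  (-61/13, -41/26) → W = -935/26
The feasible region has finitely many vertices and no improving ray; the maximum is -3487/104 at (-233/52, -241/104).

bounded optimum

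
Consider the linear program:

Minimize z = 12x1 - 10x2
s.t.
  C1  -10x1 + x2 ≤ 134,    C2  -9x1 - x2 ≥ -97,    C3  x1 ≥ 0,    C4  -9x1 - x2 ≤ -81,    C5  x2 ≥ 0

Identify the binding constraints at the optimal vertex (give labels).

Extreme points and z = 12x1 - 10x2:
  (0, 97) → z = -970
  (97/9, 0) → z = 388/3
  (0, 81) → z = -810
  (9, 0) → z = 108

The minimum is at (0, 97). Substituting into each constraint, equality holds for C2 and C3; the remaining constraints have slack.

C2 and C3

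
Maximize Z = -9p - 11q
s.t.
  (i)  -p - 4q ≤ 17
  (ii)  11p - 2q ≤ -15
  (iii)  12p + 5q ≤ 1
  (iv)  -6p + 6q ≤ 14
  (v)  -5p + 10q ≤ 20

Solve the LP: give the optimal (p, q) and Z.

p = -79/15, q = -44/15, maximum Z = 239/3

Corner points and Z = -9p - 11q:
  (-47/23, -86/23) → Z = 1369/23
  (-79/15, -44/15) → Z = 239/3
  (-31/27, 32/27) → Z = -73/27

The binding constraints are -p - 4q = 17 and -6p + 6q = 14.
Solving simultaneously gives p = -79/15, q = -44/15.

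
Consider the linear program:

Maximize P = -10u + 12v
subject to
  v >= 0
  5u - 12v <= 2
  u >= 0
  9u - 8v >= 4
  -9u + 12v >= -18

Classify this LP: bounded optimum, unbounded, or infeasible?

unbounded

From the feasible point (8/17, 1/34), moving in the direction (8, 9) keeps every constraint satisfied while P increases without bound.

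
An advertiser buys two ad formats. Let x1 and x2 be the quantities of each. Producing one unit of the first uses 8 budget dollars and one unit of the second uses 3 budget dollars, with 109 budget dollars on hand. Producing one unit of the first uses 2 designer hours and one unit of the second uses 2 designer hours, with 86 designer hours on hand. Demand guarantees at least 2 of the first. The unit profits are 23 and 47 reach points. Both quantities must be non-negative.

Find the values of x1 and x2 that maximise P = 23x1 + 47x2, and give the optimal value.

x1 = 2, x2 = 31, maximum P = 1503

Vertices and P = 23x1 + 47x2:
  (109/8, 0) → P = 2507/8
  (2, 0) → P = 46
  (2, 31) → P = 1503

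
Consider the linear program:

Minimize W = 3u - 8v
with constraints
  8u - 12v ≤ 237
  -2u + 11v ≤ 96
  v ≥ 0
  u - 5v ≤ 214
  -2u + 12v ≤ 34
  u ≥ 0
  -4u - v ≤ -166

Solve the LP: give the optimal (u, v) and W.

Vertices and W = 3u - 8v:
  (271/6, 373/36) → W = 947/18
  (2229/56, 95/14) → W = 521/8
  (979/25, 234/25) → W = 213/5

The optimum lies where -2u + 12v = 34 and -4u - v = -166.
Solving simultaneously gives u = 979/25, v = 234/25.

u = 979/25, v = 234/25, minimum W = 213/5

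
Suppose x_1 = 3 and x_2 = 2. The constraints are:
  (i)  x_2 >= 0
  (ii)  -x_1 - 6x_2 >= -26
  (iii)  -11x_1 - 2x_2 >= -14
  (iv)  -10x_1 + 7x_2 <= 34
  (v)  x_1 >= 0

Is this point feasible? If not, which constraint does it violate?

not feasible — violates (iii)

Constraint (iii): -11x_1 - 2x_2 = -37, which is not ≥ -14. All other constraints are satisfied.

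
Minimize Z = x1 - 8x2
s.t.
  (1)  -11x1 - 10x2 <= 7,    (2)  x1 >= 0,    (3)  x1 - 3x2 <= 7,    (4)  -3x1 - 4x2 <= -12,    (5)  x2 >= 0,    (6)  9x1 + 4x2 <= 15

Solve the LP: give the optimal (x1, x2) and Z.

Feasible corners and Z = x1 - 8x2:
  (0, 3) → Z = -24
  (0, 15/4) → Z = -30
  (1/2, 21/8) → Z = -41/2

At the optimal vertex, x1 = 0 and 9x1 + 4x2 = 15.
Solving simultaneously gives x1 = 0, x2 = 15/4.

x1 = 0, x2 = 15/4, minimum Z = -30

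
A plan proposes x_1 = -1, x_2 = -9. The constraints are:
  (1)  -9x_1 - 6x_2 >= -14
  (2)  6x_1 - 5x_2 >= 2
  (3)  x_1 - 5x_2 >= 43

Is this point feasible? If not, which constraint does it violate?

(1): 63 ≥ -14 ✓
(2): 39 ≥ 2 ✓
(3): 44 ≥ 43 ✓

feasible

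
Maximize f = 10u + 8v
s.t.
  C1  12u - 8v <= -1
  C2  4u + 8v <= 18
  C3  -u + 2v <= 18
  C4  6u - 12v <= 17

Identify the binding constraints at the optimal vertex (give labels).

Vertices and f = 10u + 8v:
  (17/16, 55/32) → f = 195/8
  (-37/24, -35/16) → f = -395/12
  (-27/4, 45/8) → f = -45/2
The feasible region is unbounded (it extends along (-2, -1)), but f strictly decreases along every unbounded feasible direction, so there is no improving ray and the maximum is attained at a vertex.

The maximum is at (17/16, 55/32). Substituting into each constraint, equality holds for C1 and C2; the remaining constraints have slack.

C1 and C2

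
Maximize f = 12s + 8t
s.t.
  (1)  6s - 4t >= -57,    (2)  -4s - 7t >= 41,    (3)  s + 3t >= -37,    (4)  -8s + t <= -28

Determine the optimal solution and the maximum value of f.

s = 136/5, t = -107/5, maximum f = 776/5

Vertices and f = 12s + 8t:
  (136/5, -107/5) → f = 776/5
  (31/12, -22/3) → f = -83/3
  (47/25, -324/25) → f = -2028/25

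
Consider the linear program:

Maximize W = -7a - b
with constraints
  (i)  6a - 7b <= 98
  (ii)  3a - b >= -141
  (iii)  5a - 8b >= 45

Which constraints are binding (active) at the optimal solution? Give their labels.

Corner points and W = -7a - b:
  (-217/3, -76) → W = 1747/3
  (469/13, 220/13) → W = -3503/13
  (-1173/19, -840/19) → W = 9051/19

The maximum is at (-217/3, -76). Substituting into each constraint, equality holds for (i) and (ii); the remaining constraints have slack.

(i) and (ii)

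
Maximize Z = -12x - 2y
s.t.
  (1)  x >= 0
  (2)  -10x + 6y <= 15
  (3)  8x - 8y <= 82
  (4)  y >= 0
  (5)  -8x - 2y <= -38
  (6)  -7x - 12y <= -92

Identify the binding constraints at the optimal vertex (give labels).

Extreme points and Z = -12x - 2y:
  (99/34, 125/17) → Z = -844/17
  (215/19, 81/76) → Z = -5241/38
  (136/41, 235/41) → Z = -2102/41
The feasible region is unbounded (it extends along (1, 1), (3, 5)), but Z strictly decreases along every unbounded feasible direction, so there is no improving ray and the maximum is attained at a vertex.

The maximum is at (99/34, 125/17). Substituting into each constraint, equality holds for (2) and (5); the remaining constraints have slack.

(2) and (5)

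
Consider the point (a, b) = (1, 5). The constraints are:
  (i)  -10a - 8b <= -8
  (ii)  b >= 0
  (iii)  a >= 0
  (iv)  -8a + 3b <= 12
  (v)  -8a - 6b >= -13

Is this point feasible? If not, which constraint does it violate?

not feasible — violates (v)

Constraint (v): -8a - 6b = -38, which is not ≥ -13. All other constraints are satisfied.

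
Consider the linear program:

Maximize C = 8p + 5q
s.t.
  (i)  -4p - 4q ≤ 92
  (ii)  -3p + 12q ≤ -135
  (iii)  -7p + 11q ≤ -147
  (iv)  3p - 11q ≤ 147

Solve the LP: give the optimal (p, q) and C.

Vertices and C = 8p + 5q:
  (93/17, -168/17) → C = -96/17
  (93, 12) → C = 804
  (0, -147/11) → C = -735/11

p = 93, q = 12, maximum C = 804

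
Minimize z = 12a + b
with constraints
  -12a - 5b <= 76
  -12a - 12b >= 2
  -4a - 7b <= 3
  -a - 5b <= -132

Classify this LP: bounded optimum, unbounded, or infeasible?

The boundaries -12a - 5b = 76 and -12a - 12b = 2 meet at (-451/42, 74/7), but that point violates -a - 5b ≤ -132. Every candidate vertex is excluded by some other constraint, so the feasible region is empty.

infeasible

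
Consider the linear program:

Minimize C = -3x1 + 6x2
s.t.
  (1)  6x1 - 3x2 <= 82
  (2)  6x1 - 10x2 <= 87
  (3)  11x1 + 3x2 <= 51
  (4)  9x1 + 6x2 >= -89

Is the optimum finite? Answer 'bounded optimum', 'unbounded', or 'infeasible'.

Vertices and C = -3x1 + 6x2:
  (771/128, -651/128) → C = -6219/128
  (-184/63, -439/42) → C = -1133/21
The feasible region has finitely many vertices and no improving ray; the minimum is -1133/21 at (-184/63, -439/42).

bounded optimum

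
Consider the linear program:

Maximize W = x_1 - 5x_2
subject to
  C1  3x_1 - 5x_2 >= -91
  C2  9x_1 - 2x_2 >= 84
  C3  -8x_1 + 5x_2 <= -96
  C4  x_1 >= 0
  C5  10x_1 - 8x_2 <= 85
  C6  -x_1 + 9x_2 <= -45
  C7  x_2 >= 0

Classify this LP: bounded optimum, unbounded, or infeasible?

infeasible

The boundaries 3x_1 - 5x_2 = -91 and -8x_1 + 5x_2 = -96 meet at (187/5, 1016/25), but that point violates -x_1 + 9x_2 ≤ -45. Every candidate vertex is excluded by some other constraint, so the feasible region is empty.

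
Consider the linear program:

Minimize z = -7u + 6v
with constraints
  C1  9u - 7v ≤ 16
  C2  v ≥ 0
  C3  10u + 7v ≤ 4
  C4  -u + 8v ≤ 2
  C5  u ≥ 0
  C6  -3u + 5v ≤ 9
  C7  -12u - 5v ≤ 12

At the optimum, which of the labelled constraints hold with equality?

Feasible corners and z = -7u + 6v:
  (2/5, 0) → z = -14/5
  (0, 0) → z = 0
  (6/29, 8/29) → z = 6/29
  (0, 1/4) → z = 3/2

The minimum is at (2/5, 0). Substituting into each constraint, equality holds for C2 and C3; the remaining constraints have slack.

C2 and C3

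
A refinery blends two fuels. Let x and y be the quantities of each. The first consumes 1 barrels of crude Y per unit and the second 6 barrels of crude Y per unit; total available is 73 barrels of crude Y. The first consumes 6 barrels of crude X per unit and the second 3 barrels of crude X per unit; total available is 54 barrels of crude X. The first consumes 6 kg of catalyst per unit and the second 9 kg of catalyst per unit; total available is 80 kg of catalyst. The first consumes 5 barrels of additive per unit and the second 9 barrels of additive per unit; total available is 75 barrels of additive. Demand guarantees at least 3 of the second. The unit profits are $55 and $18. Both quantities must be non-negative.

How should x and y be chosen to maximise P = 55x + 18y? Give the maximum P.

x = 15/2, y = 3, maximum P = 933/2

Feasible corners and P = 55x + 18y:
  (0, 25/3) → P = 150
  (0, 3) → P = 54
  (41/6, 13/3) → P = 2723/6
  (15/2, 3) → P = 933/2
  (5, 50/9) → P = 375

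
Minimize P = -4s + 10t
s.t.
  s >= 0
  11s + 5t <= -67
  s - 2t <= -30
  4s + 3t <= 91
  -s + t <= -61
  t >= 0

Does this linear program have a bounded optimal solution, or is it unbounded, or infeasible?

infeasible

The boundaries -s + t = -61 and t = 0 meet at (61, 0), but that point violates 11s + 5t ≤ -67. Every candidate vertex is excluded by some other constraint, so the feasible region is empty.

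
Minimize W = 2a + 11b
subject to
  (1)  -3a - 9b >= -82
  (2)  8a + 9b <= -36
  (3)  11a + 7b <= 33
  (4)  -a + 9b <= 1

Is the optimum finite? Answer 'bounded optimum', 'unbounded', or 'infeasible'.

unbounded

From the feasible point (549/43, -660/43), moving in the direction (-9, -1) keeps every constraint satisfied while W decreases without bound.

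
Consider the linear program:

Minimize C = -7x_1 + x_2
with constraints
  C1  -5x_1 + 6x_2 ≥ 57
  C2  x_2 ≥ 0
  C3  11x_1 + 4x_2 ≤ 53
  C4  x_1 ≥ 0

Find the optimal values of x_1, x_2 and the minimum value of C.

Vertices and C = -7x_1 + x_2:
  (45/43, 446/43) → C = 131/43
  (0, 19/2) → C = 19/2
  (0, 53/4) → C = 53/4

At the optimal vertex, -5x_1 + 6x_2 = 57 and 11x_1 + 4x_2 = 53.
Solving simultaneously gives x_1 = 45/43, x_2 = 446/43.

x_1 = 45/43, x_2 = 446/43, minimum C = 131/43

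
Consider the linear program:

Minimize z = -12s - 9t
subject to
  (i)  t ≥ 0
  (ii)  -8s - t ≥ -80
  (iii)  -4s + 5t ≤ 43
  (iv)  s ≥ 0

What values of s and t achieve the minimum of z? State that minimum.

Vertices and z = -12s - 9t:
  (10, 0) → z = -120
  (0, 0) → z = 0
  (357/44, 166/11) → z = -2565/11
  (0, 43/5) → z = -387/5

The optimum lies where -8s - t = -80 and -4s + 5t = 43.
Solving simultaneously gives s = 357/44, t = 166/11.

s = 357/44, t = 166/11, minimum z = -2565/11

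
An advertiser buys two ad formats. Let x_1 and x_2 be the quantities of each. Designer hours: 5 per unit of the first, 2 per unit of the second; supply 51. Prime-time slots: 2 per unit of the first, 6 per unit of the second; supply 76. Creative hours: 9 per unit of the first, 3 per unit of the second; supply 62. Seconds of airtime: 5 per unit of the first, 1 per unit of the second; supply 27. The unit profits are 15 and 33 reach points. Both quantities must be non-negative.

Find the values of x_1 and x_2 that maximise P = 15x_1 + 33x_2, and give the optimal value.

The optimum lies where 2x_1 + 6x_2 = 76 and 9x_1 + 3x_2 = 62.
Solving simultaneously gives x_1 = 3, x_2 = 35/3.

x_1 = 3, x_2 = 35/3, maximum P = 430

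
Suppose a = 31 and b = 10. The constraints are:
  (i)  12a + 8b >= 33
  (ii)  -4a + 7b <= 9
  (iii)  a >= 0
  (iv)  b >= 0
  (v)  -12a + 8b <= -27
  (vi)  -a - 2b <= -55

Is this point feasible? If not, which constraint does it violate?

not feasible — violates (vi)

Constraint (vi): -a - 2b = -51, which is not ≤ -55. All other constraints are satisfied.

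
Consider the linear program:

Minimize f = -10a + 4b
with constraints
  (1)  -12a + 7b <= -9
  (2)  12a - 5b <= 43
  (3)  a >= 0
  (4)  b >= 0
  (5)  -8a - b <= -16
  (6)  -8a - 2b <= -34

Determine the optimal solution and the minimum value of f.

Corner points and f = -10a + 4b:
  (32/3, 17) → f = -116/3
  (16/5, 21/5) → f = -76/5
  (4, 1) → f = -36

The binding constraints are -12a + 7b = -9 and 12a - 5b = 43.
Solving simultaneously gives a = 32/3, b = 17.

a = 32/3, b = 17, minimum f = -116/3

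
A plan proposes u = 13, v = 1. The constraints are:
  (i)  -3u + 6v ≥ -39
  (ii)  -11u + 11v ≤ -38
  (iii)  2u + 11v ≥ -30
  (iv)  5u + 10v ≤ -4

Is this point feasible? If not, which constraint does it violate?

not feasible — violates (iv)

Constraint (iv): 5u + 10v = 75, which is not ≤ -4. All other constraints are satisfied.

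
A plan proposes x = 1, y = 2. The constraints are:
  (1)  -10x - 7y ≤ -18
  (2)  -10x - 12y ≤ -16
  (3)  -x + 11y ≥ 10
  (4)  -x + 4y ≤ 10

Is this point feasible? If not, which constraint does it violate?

feasible

(1): -24 ≤ -18 ✓
(2): -34 ≤ -16 ✓
(3): 21 ≥ 10 ✓
(4): 7 ≤ 10 ✓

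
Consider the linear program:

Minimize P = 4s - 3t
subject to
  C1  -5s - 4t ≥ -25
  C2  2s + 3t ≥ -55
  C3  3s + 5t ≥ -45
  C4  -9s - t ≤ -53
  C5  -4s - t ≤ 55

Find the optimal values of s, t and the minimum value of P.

s = 187/31, t = -40/31, minimum P = 28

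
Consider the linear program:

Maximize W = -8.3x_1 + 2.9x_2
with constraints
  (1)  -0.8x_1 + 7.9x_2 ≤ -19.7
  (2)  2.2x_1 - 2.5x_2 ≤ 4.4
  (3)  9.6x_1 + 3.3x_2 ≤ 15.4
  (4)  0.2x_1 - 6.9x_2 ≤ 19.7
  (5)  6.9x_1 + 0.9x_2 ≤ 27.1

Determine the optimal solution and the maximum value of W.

x_1 = -5, x_2 = -3, maximum W = 32.8

Vertices and W = -8.3x_1 + 2.9x_2:
  (-1449/1538, -1991/769) → W = 4789/15380
  (-5, -3) → W = 164/5
  (-1889/1468, -2123/734) → W = 33653/14680

At the optimal vertex, -0.8x_1 + 7.9x_2 = -19.7 and 0.2x_1 - 6.9x_2 = 19.7.
Solving simultaneously gives x_1 = -5, x_2 = -3.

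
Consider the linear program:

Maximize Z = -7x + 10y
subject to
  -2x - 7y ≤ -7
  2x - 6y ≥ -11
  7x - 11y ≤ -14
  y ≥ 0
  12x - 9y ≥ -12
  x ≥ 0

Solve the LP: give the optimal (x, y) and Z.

Corner points and Z = -7x + 10y:
  (37/20, 49/20) → Z = 231/20
  (1/2, 2) → Z = 33/2
  (0, 14/11) → Z = 140/11
  (0, 4/3) → Z = 40/3

At the optimal vertex, 2x - 6y = -11 and 12x - 9y = -12.
Solving simultaneously gives x = 1/2, y = 2.

x = 1/2, y = 2, maximum Z = 33/2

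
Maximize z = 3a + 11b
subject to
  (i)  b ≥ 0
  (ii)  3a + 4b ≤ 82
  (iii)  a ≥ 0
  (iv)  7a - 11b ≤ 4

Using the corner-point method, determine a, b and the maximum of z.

a = 0, b = 41/2, maximum z = 451/2

Vertices and z = 3a + 11b:
  (0, 0) → z = 0
  (4/7, 0) → z = 12/7
  (0, 41/2) → z = 451/2
  (918/61, 562/61) → z = 8936/61

At the optimal vertex, 3a + 4b = 82 and a = 0.
Solving simultaneously gives a = 0, b = 41/2.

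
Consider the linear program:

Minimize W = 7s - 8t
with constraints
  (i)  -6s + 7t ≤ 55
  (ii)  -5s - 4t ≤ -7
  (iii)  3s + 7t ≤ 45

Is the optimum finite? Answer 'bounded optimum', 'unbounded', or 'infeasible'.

Feasible corners and W = 7s - 8t:
  (-171/59, 317/59) → W = -3733/59
  (-10/9, 145/21) → W = -3970/63
The feasible region has finitely many vertices and no improving ray; the minimum is -3733/59 at (-171/59, 317/59).

bounded optimum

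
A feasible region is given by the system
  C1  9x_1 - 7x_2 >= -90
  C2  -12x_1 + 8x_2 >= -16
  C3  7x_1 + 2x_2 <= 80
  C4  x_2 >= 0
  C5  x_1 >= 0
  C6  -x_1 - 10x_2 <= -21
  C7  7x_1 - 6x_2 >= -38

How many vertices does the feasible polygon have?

5

The feasible vertices (each the meet of two boundaries and inside every other half-plane) are:
  (42/5, 53/5)
  (41/16, 59/32)
  (101/14, 59/4)
  (0, 21/10)
  (0, 19/3)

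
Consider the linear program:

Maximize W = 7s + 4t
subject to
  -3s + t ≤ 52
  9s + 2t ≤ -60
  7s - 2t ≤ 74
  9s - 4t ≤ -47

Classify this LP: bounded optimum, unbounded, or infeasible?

bounded optimum

Corner points and W = 7s + 4t:
  (-164/15, 96/5) → W = 4/15
  (-161/3, -109) → W = -2435/3
  (-167/27, -13/6) → W = -1403/27
The feasible region has finitely many vertices and no improving ray; the maximum is 4/15 at (-164/15, 96/5).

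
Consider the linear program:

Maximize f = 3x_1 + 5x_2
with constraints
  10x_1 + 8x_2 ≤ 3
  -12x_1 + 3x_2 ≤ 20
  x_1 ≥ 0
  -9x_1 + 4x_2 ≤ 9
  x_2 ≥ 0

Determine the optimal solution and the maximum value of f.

Vertices and f = 3x_1 + 5x_2:
  (0, 3/8) → f = 15/8
  (3/10, 0) → f = 9/10
  (0, 0) → f = 0

x_1 = 0, x_2 = 3/8, maximum f = 15/8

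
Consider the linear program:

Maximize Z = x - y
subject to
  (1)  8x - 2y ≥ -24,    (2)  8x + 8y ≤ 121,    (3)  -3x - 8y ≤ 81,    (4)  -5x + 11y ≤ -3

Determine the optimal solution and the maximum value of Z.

x = 202/5, y = -1011/40, maximum Z = 2627/40

Feasible corners and Z = x - y:
  (-177/35, -288/35) → Z = 111/35
  (-45/13, -24/13) → Z = -21/13
  (202/5, -1011/40) → Z = 2627/40
  (1355/128, 581/128) → Z = 387/64

The optimum lies where 8x + 8y = 121 and -3x - 8y = 81.
Solving simultaneously gives x = 202/5, y = -1011/40.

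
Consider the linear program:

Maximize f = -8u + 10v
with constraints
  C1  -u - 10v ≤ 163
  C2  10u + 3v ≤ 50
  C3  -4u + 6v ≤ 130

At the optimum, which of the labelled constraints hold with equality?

Feasible corners and f = -8u + 10v:
  (989/97, -1680/97) → f = -24712/97
  (-1139/23, -261/23) → f = 6502/23
  (-5/4, 125/6) → f = 655/3

The maximum is at (-1139/23, -261/23). Substituting into each constraint, equality holds for C1 and C3; the remaining constraints have slack.

C1 and C3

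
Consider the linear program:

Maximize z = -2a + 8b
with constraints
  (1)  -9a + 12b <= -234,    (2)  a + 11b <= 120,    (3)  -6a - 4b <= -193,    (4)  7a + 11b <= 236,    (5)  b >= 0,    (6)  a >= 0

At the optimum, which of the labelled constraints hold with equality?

Vertices and z = -2a + 8b:
  (1179/38, 65/38) → z = -919/19
  (193/6, 0) → z = -193/3
  (236/7, 0) → z = -472/7

The maximum is at (1179/38, 65/38). Substituting into each constraint, equality holds for (3) and (4); the remaining constraints have slack.

(3) and (4)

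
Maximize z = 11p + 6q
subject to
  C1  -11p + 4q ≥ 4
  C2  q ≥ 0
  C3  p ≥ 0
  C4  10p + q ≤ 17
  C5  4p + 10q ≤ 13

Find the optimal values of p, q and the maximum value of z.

p = 2/21, q = 53/42, maximum z = 181/21

Vertices and z = 11p + 6q:
  (0, 1) → z = 6
  (2/21, 53/42) → z = 181/21
  (0, 13/10) → z = 39/5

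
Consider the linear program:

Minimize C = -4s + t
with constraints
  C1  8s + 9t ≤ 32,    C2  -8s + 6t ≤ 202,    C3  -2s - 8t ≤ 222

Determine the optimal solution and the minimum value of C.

s = 49, t = -40, minimum C = -236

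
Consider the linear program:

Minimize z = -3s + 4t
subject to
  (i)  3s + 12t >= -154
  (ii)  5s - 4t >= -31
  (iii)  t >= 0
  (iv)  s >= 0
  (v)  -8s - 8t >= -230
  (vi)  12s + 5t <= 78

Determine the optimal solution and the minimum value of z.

s = 13/2, t = 0, minimum z = -39/2

Corner points and z = -3s + 4t:
  (0, 31/4) → z = 31
  (157/73, 762/73) → z = 2577/73
  (0, 0) → z = 0
  (13/2, 0) → z = -39/2

At the optimal vertex, t = 0 and 12s + 5t = 78.
Solving simultaneously gives s = 13/2, t = 0.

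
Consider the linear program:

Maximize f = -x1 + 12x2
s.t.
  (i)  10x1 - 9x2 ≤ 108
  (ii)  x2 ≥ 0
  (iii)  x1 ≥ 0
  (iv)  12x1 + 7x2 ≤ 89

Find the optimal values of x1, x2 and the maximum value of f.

Corner points and f = -x1 + 12x2:
  (0, 0) → f = 0
  (89/12, 0) → f = -89/12
  (0, 89/7) → f = 1068/7

At the optimal vertex, x1 = 0 and 12x1 + 7x2 = 89.
Solving simultaneously gives x1 = 0, x2 = 89/7.

x1 = 0, x2 = 89/7, maximum f = 1068/7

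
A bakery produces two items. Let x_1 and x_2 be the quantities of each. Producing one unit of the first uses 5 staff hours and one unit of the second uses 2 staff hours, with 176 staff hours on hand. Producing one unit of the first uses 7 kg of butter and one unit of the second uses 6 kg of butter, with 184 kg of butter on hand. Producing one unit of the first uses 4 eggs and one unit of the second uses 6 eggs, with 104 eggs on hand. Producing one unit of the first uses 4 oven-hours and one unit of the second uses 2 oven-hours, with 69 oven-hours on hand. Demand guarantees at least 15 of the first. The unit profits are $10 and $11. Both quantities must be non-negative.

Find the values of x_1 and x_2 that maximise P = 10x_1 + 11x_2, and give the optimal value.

x_1 = 15, x_2 = 9/2, maximum P = 399/2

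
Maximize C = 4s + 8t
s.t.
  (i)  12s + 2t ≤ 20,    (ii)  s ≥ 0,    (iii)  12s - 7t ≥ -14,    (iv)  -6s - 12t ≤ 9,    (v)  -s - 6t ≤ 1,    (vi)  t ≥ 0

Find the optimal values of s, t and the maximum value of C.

s = 28/27, t = 34/9, maximum C = 928/27

Corner points and C = 4s + 8t:
  (28/27, 34/9) → C = 928/27
  (5/3, 0) → C = 20/3
  (0, 2) → C = 16
  (0, 0) → C = 0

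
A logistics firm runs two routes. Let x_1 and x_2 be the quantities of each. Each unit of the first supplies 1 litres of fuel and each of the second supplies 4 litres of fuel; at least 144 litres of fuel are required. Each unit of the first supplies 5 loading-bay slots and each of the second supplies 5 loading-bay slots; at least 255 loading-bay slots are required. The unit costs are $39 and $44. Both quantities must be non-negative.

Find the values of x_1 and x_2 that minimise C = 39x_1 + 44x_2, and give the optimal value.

x_1 = 20, x_2 = 31, minimum C = 2144

Corner points and C = 39x_1 + 44x_2:
  (0, 51) → C = 2244
  (144, 0) → C = 5616
  (20, 31) → C = 2144
The feasible region is unbounded (it extends along (0, 1), (1, 0)), but C strictly increases along every unbounded feasible direction, so there is no improving ray and the minimum is attained at a vertex.

The binding constraints are x_1 + 4x_2 = 144 and 5x_1 + 5x_2 = 255.
Solving simultaneously gives x_1 = 20, x_2 = 31.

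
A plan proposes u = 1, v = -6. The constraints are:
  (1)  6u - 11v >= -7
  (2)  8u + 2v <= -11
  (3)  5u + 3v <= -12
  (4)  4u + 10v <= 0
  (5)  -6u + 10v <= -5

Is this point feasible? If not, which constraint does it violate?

Constraint (2): 8u + 2v = -4, which is not ≤ -11. All other constraints are satisfied.

not feasible — violates (2)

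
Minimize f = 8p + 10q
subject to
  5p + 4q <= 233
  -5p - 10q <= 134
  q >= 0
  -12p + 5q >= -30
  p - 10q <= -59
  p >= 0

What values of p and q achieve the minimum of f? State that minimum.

p = 0, q = 59/10, minimum f = 59

Corner points and f = 8p + 10q:
  (1285/73, 2646/73) → f = 36740/73
  (0, 233/4) → f = 1165/2
  (119/23, 738/115) → f = 2428/23
  (0, 59/10) → f = 59

The binding constraints are p - 10q = -59 and p = 0.
Solving simultaneously gives p = 0, q = 59/10.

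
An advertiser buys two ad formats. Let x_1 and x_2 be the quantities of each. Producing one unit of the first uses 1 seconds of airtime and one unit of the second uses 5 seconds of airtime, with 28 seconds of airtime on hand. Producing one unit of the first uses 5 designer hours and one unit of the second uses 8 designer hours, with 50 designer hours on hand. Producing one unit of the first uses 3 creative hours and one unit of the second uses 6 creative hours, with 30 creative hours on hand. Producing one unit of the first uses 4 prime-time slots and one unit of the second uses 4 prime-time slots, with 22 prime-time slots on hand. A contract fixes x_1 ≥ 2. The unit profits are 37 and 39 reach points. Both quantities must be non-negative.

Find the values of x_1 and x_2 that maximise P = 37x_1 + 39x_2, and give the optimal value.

x_1 = 2, x_2 = 7/2, maximum P = 421/2

Extreme points and P = 37x_1 + 39x_2:
  (11/2, 0) → P = 407/2
  (2, 0) → P = 74
  (2, 7/2) → P = 421/2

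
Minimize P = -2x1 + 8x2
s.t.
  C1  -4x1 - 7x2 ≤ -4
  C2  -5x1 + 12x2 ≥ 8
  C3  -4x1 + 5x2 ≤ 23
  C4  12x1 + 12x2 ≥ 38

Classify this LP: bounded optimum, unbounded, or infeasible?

bounded optimum

Feasible corners and P = -2x1 + 8x2:
  (30/17, 143/102) → P = 392/51
  (-43/54, 107/27) → P = 899/27
The feasible region has finitely many vertices and no improving ray; the minimum is 392/51 at (30/17, 143/102).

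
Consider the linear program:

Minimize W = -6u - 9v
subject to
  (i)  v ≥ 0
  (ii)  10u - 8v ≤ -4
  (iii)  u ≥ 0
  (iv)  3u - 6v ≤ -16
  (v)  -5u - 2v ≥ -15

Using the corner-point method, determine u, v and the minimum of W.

u = 0, v = 15/2, minimum W = -135/2

Vertices and W = -6u - 9v:
  (0, 8/3) → W = -24
  (0, 15/2) → W = -135/2
  (29/18, 125/36) → W = -491/12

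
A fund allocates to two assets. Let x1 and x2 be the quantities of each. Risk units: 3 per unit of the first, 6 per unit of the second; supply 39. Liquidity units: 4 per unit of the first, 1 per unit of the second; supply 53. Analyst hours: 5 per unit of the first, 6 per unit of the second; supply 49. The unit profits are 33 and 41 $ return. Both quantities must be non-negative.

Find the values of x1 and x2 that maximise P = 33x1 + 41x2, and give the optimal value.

x1 = 5, x2 = 4, maximum P = 329

The binding constraints are 3x1 + 6x2 = 39 and 5x1 + 6x2 = 49.
Solving simultaneously gives x1 = 5, x2 = 4.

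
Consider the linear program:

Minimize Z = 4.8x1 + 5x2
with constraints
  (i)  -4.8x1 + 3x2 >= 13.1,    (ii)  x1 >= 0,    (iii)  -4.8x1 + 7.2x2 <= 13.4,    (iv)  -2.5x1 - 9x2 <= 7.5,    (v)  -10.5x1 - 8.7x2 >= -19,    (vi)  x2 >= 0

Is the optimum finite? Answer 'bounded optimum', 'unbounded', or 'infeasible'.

The boundaries -4.8x1 + 3x2 = 13.1 and -4.8x1 + 7.2x2 = 13.4 meet at (-451/168, 1/14), but that point violates x1 ≥ 0. Every candidate vertex is excluded by some other constraint, so the feasible region is empty.

infeasible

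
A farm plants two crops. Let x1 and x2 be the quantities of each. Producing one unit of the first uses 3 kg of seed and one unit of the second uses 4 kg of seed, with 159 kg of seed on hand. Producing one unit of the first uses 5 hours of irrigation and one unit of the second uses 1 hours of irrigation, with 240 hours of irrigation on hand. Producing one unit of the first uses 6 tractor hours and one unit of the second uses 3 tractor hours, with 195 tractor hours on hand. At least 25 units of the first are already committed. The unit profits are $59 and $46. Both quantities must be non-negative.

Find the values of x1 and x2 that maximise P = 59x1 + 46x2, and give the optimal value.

Feasible corners and P = 59x1 + 46x2:
  (65/2, 0) → P = 3835/2
  (25, 0) → P = 1475
  (25, 15) → P = 2165

At the optimal vertex, 6x1 + 3x2 = 195 and x1 = 25.
Solving simultaneously gives x1 = 25, x2 = 15.

x1 = 25, x2 = 15, maximum P = 2165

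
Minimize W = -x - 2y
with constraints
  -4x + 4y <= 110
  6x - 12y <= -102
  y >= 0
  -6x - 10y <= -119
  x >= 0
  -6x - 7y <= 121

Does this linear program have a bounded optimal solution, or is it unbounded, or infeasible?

From the feasible point (0, 55/2), moving in the direction (4, 4) keeps every constraint satisfied while W decreases without bound.

unbounded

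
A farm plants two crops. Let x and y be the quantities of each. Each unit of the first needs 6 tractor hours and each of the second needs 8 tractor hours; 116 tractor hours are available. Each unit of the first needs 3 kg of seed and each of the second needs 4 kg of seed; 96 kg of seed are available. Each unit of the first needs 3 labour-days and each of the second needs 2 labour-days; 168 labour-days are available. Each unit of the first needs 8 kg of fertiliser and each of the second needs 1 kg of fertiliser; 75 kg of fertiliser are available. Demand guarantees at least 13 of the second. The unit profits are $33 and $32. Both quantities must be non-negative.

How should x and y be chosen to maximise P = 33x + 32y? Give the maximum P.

x = 2, y = 13, maximum P = 482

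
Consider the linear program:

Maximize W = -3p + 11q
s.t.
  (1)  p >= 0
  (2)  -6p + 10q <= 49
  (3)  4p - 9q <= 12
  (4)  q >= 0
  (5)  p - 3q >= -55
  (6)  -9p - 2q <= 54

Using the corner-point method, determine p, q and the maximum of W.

p = 177, q = 232/3, maximum W = 959/3

Vertices and W = -3p + 11q:
  (0, 49/10) → W = 539/10
  (0, 0) → W = 0
  (403/8, 281/8) → W = 941/4
  (3, 0) → W = -9
  (177, 232/3) → W = 959/3

The binding constraints are 4p - 9q = 12 and p - 3q = -55.
Solving simultaneously gives p = 177, q = 232/3.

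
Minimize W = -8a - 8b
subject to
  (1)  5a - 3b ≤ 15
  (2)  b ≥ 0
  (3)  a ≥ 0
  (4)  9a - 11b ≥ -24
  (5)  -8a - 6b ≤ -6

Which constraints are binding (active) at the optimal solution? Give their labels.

(1) and (4)

Feasible corners and W = -8a - 8b:
  (3, 0) → W = -24
  (237/28, 255/28) → W = -984/7
  (3/4, 0) → W = -6
  (0, 24/11) → W = -192/11
  (0, 1) → W = -8

The minimum is at (237/28, 255/28). Substituting into each constraint, equality holds for (1) and (4); the remaining constraints have slack.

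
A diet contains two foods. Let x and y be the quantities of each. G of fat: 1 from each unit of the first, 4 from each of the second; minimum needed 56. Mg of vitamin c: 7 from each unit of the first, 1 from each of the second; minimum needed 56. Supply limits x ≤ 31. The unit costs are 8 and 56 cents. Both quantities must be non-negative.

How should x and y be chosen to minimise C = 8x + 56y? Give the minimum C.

Vertices and C = 8x + 56y:
  (0, 56) → C = 3136
  (56/9, 112/9) → C = 2240/3
  (31, 25/4) → C = 598
The feasible region is unbounded (it extends along (0, 1)), but C strictly increases along every unbounded feasible direction, so there is no improving ray and the minimum is attained at a vertex.

The optimum lies where x + 4y = 56 and x = 31.
Solving simultaneously gives x = 31, y = 25/4.

x = 31, y = 25/4, minimum C = 598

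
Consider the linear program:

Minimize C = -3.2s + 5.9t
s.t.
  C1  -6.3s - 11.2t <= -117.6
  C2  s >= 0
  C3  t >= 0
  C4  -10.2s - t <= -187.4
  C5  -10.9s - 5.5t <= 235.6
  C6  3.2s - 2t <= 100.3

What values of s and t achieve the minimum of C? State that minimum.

s = 1003/32, t = 0, minimum C = -1003/10

The feasible region is unbounded (it extends along (0, 1), (5, 8)), but C strictly increases along every unbounded feasible direction, so there is no improving ray and the minimum is attained at a vertex.

The optimum lies where t = 0 and 3.2s - 2t = 100.3.
Solving simultaneously gives s = 1003/32, t = 0.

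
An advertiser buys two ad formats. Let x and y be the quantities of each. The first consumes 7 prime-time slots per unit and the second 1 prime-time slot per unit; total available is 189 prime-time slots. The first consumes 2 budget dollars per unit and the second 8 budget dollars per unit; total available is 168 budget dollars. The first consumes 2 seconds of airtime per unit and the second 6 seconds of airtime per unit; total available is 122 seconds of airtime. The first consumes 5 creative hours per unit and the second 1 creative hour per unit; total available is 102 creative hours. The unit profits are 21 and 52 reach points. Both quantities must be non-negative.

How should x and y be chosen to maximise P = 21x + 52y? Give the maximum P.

x = 35/2, y = 29/2, maximum P = 2243/2

The optimum lies where 2x + 6y = 122 and 5x + y = 102.
Solving simultaneously gives x = 35/2, y = 29/2.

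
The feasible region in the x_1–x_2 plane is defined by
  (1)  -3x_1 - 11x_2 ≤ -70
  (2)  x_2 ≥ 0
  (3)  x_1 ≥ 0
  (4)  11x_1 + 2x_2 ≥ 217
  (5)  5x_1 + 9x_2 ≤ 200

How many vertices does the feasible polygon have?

Intersecting each pair of boundary lines and keeping only the points that satisfy every inequality leaves:
  (70/3, 0)
  (2247/115, 119/115)
  (40, 0)
  (1553/89, 1115/89)

4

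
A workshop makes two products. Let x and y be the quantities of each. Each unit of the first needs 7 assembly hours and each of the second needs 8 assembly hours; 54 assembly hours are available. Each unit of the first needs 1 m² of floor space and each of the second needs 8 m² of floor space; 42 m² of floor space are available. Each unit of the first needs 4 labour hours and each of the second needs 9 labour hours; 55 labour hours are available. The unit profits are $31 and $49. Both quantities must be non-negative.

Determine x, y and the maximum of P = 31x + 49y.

x = 2, y = 5, maximum P = 307

Feasible corners and P = 31x + 49y:
  (0, 0) → P = 0
  (0, 21/4) → P = 1029/4
  (54/7, 0) → P = 1674/7
  (2, 5) → P = 307

The optimum lies where 7x + 8y = 54 and x + 8y = 42.
Solving simultaneously gives x = 2, y = 5.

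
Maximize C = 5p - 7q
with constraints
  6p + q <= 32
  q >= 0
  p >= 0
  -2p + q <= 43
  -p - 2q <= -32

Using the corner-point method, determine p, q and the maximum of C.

p = 32/11, q = 160/11, maximum C = -960/11

Corner points and C = 5p - 7q:
  (0, 32) → C = -224
  (32/11, 160/11) → C = -960/11
  (0, 16) → C = -112

The optimum lies where 6p + q = 32 and -p - 2q = -32.
Solving simultaneously gives p = 32/11, q = 160/11.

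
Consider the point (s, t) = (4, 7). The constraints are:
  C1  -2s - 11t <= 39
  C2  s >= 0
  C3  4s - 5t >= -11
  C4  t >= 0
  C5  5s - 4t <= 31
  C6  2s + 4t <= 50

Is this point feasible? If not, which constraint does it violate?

not feasible — violates C3

Constraint C3: 4s - 5t = -19, which is not ≥ -11. All other constraints are satisfied.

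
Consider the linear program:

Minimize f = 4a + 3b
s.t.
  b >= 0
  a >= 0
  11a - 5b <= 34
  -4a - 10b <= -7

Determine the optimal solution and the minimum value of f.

a = 0, b = 7/10, minimum f = 21/10

Extreme points and f = 4a + 3b:
  (34/11, 0) → f = 136/11
  (7/4, 0) → f = 7
  (0, 7/10) → f = 21/10
The feasible region is unbounded (it extends along (0, 1), (5, 11)), but f strictly increases along every unbounded feasible direction, so there is no improving ray and the minimum is attained at a vertex.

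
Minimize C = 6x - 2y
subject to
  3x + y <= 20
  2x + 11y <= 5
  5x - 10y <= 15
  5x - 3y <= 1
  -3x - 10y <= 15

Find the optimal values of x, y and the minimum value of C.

x = -215/13, y = 45/13, minimum C = -1380/13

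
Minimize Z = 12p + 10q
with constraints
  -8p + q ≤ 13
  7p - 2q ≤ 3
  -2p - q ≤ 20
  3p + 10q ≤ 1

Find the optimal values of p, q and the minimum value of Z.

Vertices and Z = 12p + 10q:
  (-29/9, -115/9) → Z = -1498/9
  (-129/83, 47/83) → Z = -1078/83
  (8/19, -1/38) → Z = 91/19

p = -29/9, q = -115/9, minimum Z = -1498/9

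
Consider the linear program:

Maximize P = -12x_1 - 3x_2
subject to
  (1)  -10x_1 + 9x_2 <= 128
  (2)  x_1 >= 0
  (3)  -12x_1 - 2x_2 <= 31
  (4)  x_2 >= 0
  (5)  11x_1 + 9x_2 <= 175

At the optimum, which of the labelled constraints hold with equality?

Feasible corners and P = -12x_1 - 3x_2:
  (0, 128/9) → P = -128/3
  (47/21, 3158/189) → P = -4850/63
  (0, 0) → P = 0
  (175/11, 0) → P = -2100/11

The maximum is at (0, 0). Substituting into each constraint, equality holds for (2) and (4); the remaining constraints have slack.

(2) and (4)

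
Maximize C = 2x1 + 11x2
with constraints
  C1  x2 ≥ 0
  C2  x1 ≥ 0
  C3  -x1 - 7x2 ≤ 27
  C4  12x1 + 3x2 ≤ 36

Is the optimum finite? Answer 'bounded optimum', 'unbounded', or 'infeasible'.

bounded optimum

Vertices and C = 2x1 + 11x2:
  (0, 0) → C = 0
  (3, 0) → C = 6
  (0, 12) → C = 132
The feasible region has finitely many vertices and no improving ray; the maximum is 132 at (0, 12).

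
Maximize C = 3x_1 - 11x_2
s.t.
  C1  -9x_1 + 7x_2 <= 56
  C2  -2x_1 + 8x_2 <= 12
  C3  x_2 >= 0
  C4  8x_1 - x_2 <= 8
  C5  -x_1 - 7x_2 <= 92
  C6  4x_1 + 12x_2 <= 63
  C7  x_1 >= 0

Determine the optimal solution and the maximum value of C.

Extreme points and C = 3x_1 - 11x_2:
  (38/31, 56/31) → C = -502/31
  (0, 3/2) → C = -33/2
  (1, 0) → C = 3
  (0, 0) → C = 0

x_1 = 1, x_2 = 0, maximum C = 3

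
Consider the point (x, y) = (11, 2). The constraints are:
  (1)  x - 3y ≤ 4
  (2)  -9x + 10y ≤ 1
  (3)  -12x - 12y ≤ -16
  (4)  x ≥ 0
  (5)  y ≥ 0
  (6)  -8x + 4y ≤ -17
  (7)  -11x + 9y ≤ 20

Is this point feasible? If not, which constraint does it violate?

not feasible — violates (1)

Constraint (1): x - 3y = 5, which is not ≤ 4. All other constraints are satisfied.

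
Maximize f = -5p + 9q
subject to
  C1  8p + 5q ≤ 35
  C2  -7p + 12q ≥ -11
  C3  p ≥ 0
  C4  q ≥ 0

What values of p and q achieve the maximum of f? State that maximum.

Vertices and f = -5p + 9q:
  (475/131, 157/131) → f = -962/131
  (0, 7) → f = 63
  (11/7, 0) → f = -55/7
  (0, 0) → f = 0

The optimum lies where 8p + 5q = 35 and p = 0.
Solving simultaneously gives p = 0, q = 7.

p = 0, q = 7, maximum f = 63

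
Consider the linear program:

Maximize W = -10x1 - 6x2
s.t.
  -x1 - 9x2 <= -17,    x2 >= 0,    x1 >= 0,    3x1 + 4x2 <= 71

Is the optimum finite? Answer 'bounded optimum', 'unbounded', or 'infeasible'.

Corner points and W = -10x1 - 6x2:
  (17, 0) → W = -170
  (0, 17/9) → W = -34/3
  (71/3, 0) → W = -710/3
  (0, 71/4) → W = -213/2
The feasible region has finitely many vertices and no improving ray; the maximum is -34/3 at (0, 17/9).

bounded optimum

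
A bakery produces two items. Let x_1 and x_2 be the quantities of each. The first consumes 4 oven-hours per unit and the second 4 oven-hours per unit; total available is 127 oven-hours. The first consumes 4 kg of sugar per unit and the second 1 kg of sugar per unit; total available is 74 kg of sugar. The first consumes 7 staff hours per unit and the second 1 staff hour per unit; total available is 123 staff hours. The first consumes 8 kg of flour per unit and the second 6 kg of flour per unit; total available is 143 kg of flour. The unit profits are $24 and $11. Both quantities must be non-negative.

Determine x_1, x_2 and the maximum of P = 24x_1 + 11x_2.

Feasible corners and P = 24x_1 + 11x_2:
  (0, 0) → P = 0
  (0, 143/6) → P = 1573/6
  (123/7, 0) → P = 2952/7
  (35/2, 1/2) → P = 851/2

At the optimal vertex, 7x_1 + x_2 = 123 and 8x_1 + 6x_2 = 143.
Solving simultaneously gives x_1 = 35/2, x_2 = 1/2.

x_1 = 35/2, x_2 = 1/2, maximum P = 851/2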